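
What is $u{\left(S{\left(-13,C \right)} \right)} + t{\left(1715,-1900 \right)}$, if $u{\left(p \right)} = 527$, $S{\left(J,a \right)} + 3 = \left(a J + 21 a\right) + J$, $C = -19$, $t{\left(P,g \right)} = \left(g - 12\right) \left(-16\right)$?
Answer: $31119$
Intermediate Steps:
$t{\left(P,g \right)} = 192 - 16 g$ ($t{\left(P,g \right)} = \left(-12 + g\right) \left(-16\right) = 192 - 16 g$)
$S{\left(J,a \right)} = -3 + J + 21 a + J a$ ($S{\left(J,a \right)} = -3 + \left(\left(a J + 21 a\right) + J\right) = -3 + \left(\left(J a + 21 a\right) + J\right) = -3 + \left(\left(21 a + J a\right) + J\right) = -3 + \left(J + 21 a + J a\right) = -3 + J + 21 a + J a$)
$u{\left(S{\left(-13,C \right)} \right)} + t{\left(1715,-1900 \right)} = 527 + \left(192 - -30400\right) = 527 + \left(192 + 30400\right) = 527 + 30592 = 31119$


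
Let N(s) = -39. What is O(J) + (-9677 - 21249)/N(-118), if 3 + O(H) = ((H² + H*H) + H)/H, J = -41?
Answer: 27650/39 ≈ 708.97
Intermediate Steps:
O(H) = -3 + (H + 2*H²)/H (O(H) = -3 + ((H² + H*H) + H)/H = -3 + ((H² + H²) + H)/H = -3 + (2*H² + H)/H = -3 + (H + 2*H²)/H)
O(J) + (-9677 - 21249)/N(-118) = (-2 + 2*(-41)) + (-9677 - 21249)/(-39) = (-2 - 82) - 30926*(-1/39) = -84 + 30926/39 = 27650/39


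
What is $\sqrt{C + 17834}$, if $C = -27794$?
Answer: $2 i \sqrt{2490} \approx 99.8 i$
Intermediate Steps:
$\sqrt{C + 17834} = \sqrt{-27794 + 17834} = \sqrt{-9960} = 2 i \sqrt{2490}$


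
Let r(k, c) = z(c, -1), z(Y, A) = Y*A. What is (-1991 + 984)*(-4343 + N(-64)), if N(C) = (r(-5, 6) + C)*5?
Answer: 4725851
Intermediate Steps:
z(Y, A) = A*Y
r(k, c) = -c
N(C) = -30 + 5*C (N(C) = (-1*6 + C)*5 = (-6 + C)*5 = -30 + 5*C)
(-1991 + 984)*(-4343 + N(-64)) = (-1991 + 984)*(-4343 + (-30 + 5*(-64))) = -1007*(-4343 + (-30 - 320)) = -1007*(-4343 - 350) = -1007*(-4693) = 4725851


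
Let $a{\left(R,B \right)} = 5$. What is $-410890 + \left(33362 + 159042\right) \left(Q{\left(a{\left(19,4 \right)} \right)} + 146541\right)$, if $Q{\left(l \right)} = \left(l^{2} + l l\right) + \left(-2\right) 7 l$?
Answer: $28190815594$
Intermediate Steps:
$Q{\left(l \right)} = - 14 l + 2 l^{2}$ ($Q{\left(l \right)} = \left(l^{2} + l^{2}\right) - 14 l = 2 l^{2} - 14 l = - 14 l + 2 l^{2}$)
$-410890 + \left(33362 + 159042\right) \left(Q{\left(a{\left(19,4 \right)} \right)} + 146541\right) = -410890 + \left(33362 + 159042\right) \left(2 \cdot 5 \left(-7 + 5\right) + 146541\right) = -410890 + 192404 \left(2 \cdot 5 \left(-2\right) + 146541\right) = -410890 + 192404 \left(-20 + 146541\right) = -410890 + 192404 \cdot 146521 = -410890 + 28191226484 = 28190815594$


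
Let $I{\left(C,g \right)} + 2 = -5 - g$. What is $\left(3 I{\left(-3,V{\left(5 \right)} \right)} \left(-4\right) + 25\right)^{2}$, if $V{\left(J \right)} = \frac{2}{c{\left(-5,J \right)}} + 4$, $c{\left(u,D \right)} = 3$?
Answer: $27225$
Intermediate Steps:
$V{\left(J \right)} = \frac{14}{3}$ ($V{\left(J \right)} = \frac{2}{3} + 4 = \frac{14}{3}$)
$I{\left(C,g \right)} = -7 - g$ ($I{\left(C,g \right)} = -2 - \left(5 + g\right) = -7 - g$)
$\left(3 I{\left(-3,V{\left(5 \right)} \right)} \left(-4\right) + 25\right)^{2} = \left(3 \left(-7 - \frac{14}{3}\right) \left(-4\right) + 25\right)^{2} = \left(3 \left(- \frac{35}{3}\right) \left(-4\right) + 25\right)^{2} = \left(\left(-35\right) \left(-4\right) + 25\right)^{2} = \left(140 + 25\right)^{2} = 165^{2} = 27225$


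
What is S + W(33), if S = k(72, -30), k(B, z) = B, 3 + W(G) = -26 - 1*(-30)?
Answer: 73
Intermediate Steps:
W(G) = 1 (W(G) = -3 + (-26 - 1*(-30)) = -3 + (-26 + 30) = -3 + 4 = 1)
S = 72
S + W(33) = 72 + 1 = 73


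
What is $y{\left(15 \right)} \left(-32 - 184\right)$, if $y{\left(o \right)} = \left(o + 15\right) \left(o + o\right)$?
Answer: $-194400$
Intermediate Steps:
$y{\left(o \right)} = 2 o \left(15 + o\right)$ ($y{\left(o \right)} = \left(15 + o\right) 2 o = 2 o \left(15 + o\right)$)
$y{\left(15 \right)} \left(-32 - 184\right) = 2 \cdot 15 \left(15 + 15\right) \left(-32 - 184\right) = 2 \cdot 15 \cdot 30 \left(-216\right) = 900 \left(-216\right) = -194400$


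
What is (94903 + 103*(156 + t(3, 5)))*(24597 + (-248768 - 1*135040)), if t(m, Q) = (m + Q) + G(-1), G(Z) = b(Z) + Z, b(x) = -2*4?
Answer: -39825005148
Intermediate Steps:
b(x) = -8
G(Z) = -8 + Z
t(m, Q) = -9 + Q + m (t(m, Q) = (m + Q) + (-8 - 1) = (Q + m) - 9 = -9 + Q + m)
(94903 + 103*(156 + t(3, 5)))*(24597 + (-248768 - 1*135040)) = (94903 + 103*(156 + (-9 + 5 + 3)))*(24597 + (-248768 - 1*135040)) = (94903 + 103*(156 - 1))*(24597 + (-248768 - 135040)) = (94903 + 103*155)*(24597 - 383808) = (94903 + 15965)*(-359211) = 110868*(-359211) = -39825005148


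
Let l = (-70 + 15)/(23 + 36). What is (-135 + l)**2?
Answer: 64320400/3481 ≈ 18478.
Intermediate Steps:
l = -55/59 ≈ -0.93220
(-135 + l)**2 = (-135 - 55/59)**2 = (-8020/59)**2 = 64320400/3481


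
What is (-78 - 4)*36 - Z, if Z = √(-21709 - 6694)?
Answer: -2952 - I*√28403 ≈ -2952.0 - 168.53*I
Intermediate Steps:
Z = I*√28403 (Z = √(-28403) = I*√28403 ≈ 168.53*I)
(-78 - 4)*36 - Z = (-78 - 4)*36 - I*√28403 = -82*36 - I*√28403 = -2952 - I*√28403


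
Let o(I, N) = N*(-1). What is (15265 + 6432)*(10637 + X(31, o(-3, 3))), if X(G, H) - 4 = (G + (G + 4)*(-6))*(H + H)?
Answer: 254180355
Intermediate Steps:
o(I, N) = -N
X(G, H) = 4 + 2*H*(-24 - 5*G) (X(G, H) = 4 + (G + (G + 4)*(-6))*(H + H) = 4 + (G + (4 + G)*(-6))*(2*H) = 4 + (G + (-24 - 6*G))*(2*H) = 4 + (-24 - 5*G)*(2*H) = 4 + 2*H*(-24 - 5*G))
(15265 + 6432)*(10637 + X(31, o(-3, 3))) = (15265 + 6432)*(10637 + (4 - (-48)*3 - 10*31*(-1*3))) = 21697*(10637 + (4 - 48*(-3) - 10*31*(-3))) = 21697*(10637 + (4 + 144 + 930)) = 21697*(10637 + 1078) = 21697*11715 = 254180355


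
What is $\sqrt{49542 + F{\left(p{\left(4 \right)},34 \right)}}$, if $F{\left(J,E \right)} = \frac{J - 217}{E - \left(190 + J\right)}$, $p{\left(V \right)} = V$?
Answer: $\frac{\sqrt{79269330}}{40} \approx 222.58$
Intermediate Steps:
$F{\left(J,E \right)} = \frac{-217 + J}{-190 + E - J}$
$\sqrt{49542 + F{\left(p{\left(4 \right)},34 \right)}} = \sqrt{49542 + \frac{217 - 4}{190 + 4 - 34}} = \sqrt{49542 + \frac{1}{160} \cdot 213} = \sqrt{49542 + \frac{213}{160}} = \sqrt{\frac{7926933}{160}} = \frac{\sqrt{79269330}}{40}$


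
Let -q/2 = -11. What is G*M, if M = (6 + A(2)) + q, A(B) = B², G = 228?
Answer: 7296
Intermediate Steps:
q = 22 (q = -2*(-11) = 22)
M = 32 (M = (6 + 2²) + 22 = (6 + 4) + 22 = 10 + 22 = 32)
G*M = 228*32 = 7296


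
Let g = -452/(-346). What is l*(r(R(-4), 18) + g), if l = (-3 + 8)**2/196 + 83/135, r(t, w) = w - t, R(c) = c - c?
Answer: 3280381/228879 ≈ 14.332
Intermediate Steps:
R(c) = 0
g = 226/173 (g = -452*(-1/346) = 226/173 ≈ 1.3064)
l = 19643/26460 (l = 5**2*(1/196) + 83*(1/135) = 25*(1/196) + 83/135 = 25/196 + 83/135 = 19643/26460 ≈ 0.74237)
l*(r(R(-4), 18) + g) = 19643*((18 - 1*0) + 226/173)/26460 = 19643*((18 + 0) + 226/173)/26460 = 19643*(18 + 226/173)/26460 = (19643/26460)*(3340/173) = 3280381/228879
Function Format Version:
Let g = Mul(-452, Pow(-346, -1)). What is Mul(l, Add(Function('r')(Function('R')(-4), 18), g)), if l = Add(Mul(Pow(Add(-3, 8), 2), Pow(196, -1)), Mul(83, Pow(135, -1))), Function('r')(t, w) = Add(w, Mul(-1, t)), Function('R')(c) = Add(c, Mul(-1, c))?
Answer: Rational(3280381, 228879) ≈ 14.332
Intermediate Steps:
Function('R')(c) = 0
g = Rational(226, 173) (g = Mul(-452, Rational(-1, 346)) = Rational(226, 173) ≈ 1.3064)
l = Rational(19643, 26460) (l = Add(Mul(Pow(5, 2), Rational(1, 196)), Mul(83, Rational(1, 135))) = Add(Mul(25, Rational(1, 196)), Rational(83, 135)) = Add(Rational(25, 196), Rational(83, 135)) = Rational(19643, 26460) ≈ 0.74237)
Mul(l, Add(Function('r')(Function('R')(-4), 18), g)) = Mul(Rational(19643, 26460), Add(Add(18, Mul(-1, 0)), Rational(226, 173))) = Mul(Rational(19643, 26460), Add(Add(18, 0), Rational(226, 173))) = Mul(Rational(19643, 26460), Add(18, Rational(226, 173))) = Mul(Rational(19643, 26460), Rational(3340, 173)) = Rational(3280381, 228879)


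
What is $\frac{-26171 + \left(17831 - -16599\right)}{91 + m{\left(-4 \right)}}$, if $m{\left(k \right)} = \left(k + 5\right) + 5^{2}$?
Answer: $\frac{2753}{39} \approx 70.59$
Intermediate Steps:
$m{\left(k \right)} = 30 + k$ ($m{\left(k \right)} = \left(5 + k\right) + 25 = 30 + k$)
$\frac{-26171 + \left(17831 - -16599\right)}{91 + m{\left(-4 \right)}} = \frac{-26171 + \left(17831 - -16599\right)}{91 + \left(30 - 4\right)} = \frac{-26171 + \left(17831 + 16599\right)}{91 + 26} = \frac{-26171 + 34430}{117} = 8259 \cdot \frac{1}{117} = \frac{2753}{39}$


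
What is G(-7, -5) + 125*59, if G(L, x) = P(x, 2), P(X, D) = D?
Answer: 7377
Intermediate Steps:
G(L, x) = 2
G(-7, -5) + 125*59 = 2 + 125*59 = 2 + 7375 = 7377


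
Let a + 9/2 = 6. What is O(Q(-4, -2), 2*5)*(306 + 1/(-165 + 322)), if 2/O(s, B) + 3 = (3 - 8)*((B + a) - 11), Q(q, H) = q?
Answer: -192172/1727 ≈ -111.28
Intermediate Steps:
a = 3/2 (a = -9/2 + 6 = 3/2 ≈ 1.5000)
O(s, B) = 2/(89/2 - 5*B) (O(s, B) = 2/(-3 + (3 - 8)*((B + 3/2) - 11)) = 2/(-3 - 5*((3/2 + B) - 11)) = 2/(-3 - 5*(-19/2 + B)) = 2/(-3 + (95/2 - 5*B)) = 2/(89/2 - 5*B))
O(Q(-4, -2), 2*5)*(306 + 1/(-165 + 322)) = (-4/(-89 + 10*(2*5)))*(306 + 1/(-165 + 322)) = (-4/(-89 + 10*10))*(306 + 1/157) = (-4/(-89 + 100))*(306 + 1/157) = -4/11*(48043/157) = -4*1/11*(48043/157) = -4/11*48043/157 = -192172/1727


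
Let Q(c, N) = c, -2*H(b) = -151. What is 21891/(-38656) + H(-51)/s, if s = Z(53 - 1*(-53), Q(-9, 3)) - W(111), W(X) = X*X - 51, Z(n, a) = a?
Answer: -271718117/474657024 ≈ -0.57245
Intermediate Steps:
H(b) = 151/2 (H(b) = -½*(-151) = 151/2)
W(X) = -51 + X² (W(X) = X² - 51 = -51 + X²)
s = -12279 (s = -9 - (-51 + 111²) = -9 - (-51 + 12321) = -9 - 1*12270 = -9 - 12270 = -12279)
21891/(-38656) + H(-51)/s = 21891/(-38656) + (151/2)/(-12279) = 21891*(-1/38656) + (151/2)*(-1/12279) = -21891/38656 - 151/24558 = -271718117/474657024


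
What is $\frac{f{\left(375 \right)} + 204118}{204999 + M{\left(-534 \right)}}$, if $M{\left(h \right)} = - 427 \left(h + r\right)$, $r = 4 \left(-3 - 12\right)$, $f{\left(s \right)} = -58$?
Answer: $\frac{68020}{152879} \approx 0.44493$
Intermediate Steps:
$r = -60$ ($r = 4 \left(-15\right) = -60$)
$M{\left(h \right)} = 25620 - 427 h$ ($M{\left(h \right)} = - 427 \left(h - 60\right) = - 427 \left(-60 + h\right) = 25620 - 427 h$)
$\frac{f{\left(375 \right)} + 204118}{204999 + M{\left(-534 \right)}} = \frac{-58 + 204118}{204999 + \left(25620 - -228018\right)} = \frac{204060}{204999 + \left(25620 + 228018\right)} = \frac{204060}{204999 + 253638} = \frac{204060}{458637} = 204060 \cdot \frac{1}{458637} = \frac{68020}{152879}$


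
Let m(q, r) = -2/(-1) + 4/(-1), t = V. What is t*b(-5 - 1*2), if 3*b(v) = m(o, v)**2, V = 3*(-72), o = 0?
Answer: -288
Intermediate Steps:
V = -216
t = -216
m(q, r) = -2 (m(q, r) = -2*(-1) + 4*(-1) = 2 - 4 = -2)
b(v) = 4/3 (b(v) = (1/3)*(-2)**2 = (1/3)*4 = 4/3)
t*b(-5 - 1*2) = -216*4/3 = -288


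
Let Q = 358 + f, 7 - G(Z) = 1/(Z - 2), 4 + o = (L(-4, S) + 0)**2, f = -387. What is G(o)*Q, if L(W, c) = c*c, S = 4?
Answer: -50721/250 ≈ -202.88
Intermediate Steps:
L(W, c) = c**2
o = 252 (o = -4 + (4**2 + 0)**2 = -4 + (16 + 0)**2 = -4 + 16**2 = -4 + 256 = 252)
G(Z) = 7 - 1/(-2 + Z) (G(Z) = 7 - 1/(Z - 2) = 7 - 1/(-2 + Z))
Q = -29 (Q = 358 - 387 = -29)
G(o)*Q = ((-15 + 7*252)/(-2 + 252))*(-29) = ((-15 + 1764)/250)*(-29) = ((1/250)*1749)*(-29) = (1749/250)*(-29) = -50721/250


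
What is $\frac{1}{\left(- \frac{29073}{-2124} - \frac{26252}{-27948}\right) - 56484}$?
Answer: $- \frac{1648932}{93114155881} \approx -1.7709 \cdot 10^{-5}$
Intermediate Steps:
$\frac{1}{\left(- \frac{29073}{-2124} - \frac{26252}{-27948}\right) - 56484} = \frac{1}{\left(\left(-29073\right) \left(- \frac{1}{2124}\right) - - \frac{6563}{6987}\right) - 56484} = \frac{1}{\left(\frac{9691}{708} + \frac{6563}{6987}\right) - 56484} = \frac{1}{\frac{24119207}{1648932} - 56484} = \frac{1}{- \frac{93114155881}{1648932}} = - \frac{1648932}{93114155881}$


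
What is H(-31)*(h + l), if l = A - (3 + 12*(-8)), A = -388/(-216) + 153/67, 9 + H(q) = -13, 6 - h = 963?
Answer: 34223101/1809 ≈ 18918.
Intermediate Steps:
h = -957 (h = 6 - 1*963 = 6 - 963 = -957)
H(q) = -22 (H(q) = -9 - 13 = -22)
A = 14761/3618 (A = -388*(-1/216) + 153*(1/67) = 97/54 + 153/67 = 14761/3618 ≈ 4.0799)
l = 351235/3618 (l = 14761/3618 - (3 + 12*(-8)) = 14761/3618 - (3 - 96) = 14761/3618 - 1*(-93) = 14761/3618 + 93 = 351235/3618 ≈ 97.080)
H(-31)*(h + l) = -22*(-957 + 351235/3618) = -22*(-3111191/3618) = 34223101/1809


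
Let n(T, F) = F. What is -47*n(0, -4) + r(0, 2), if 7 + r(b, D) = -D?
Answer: 179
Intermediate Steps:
r(b, D) = -7 - D
-47*n(0, -4) + r(0, 2) = -47*(-4) + (-7 - 1*2) = 188 + (-7 - 2) = 188 - 9 = 179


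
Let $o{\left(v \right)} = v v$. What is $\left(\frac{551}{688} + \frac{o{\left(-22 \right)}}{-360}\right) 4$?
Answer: $- \frac{16829}{7740} \approx -2.1743$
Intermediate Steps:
$o{\left(v \right)} = v^{2}$
$\left(\frac{551}{688} + \frac{o{\left(-22 \right)}}{-360}\right) 4 = \left(\frac{551}{688} + \frac{\left(-22\right)^{2}}{-360}\right) 4 = \left(551 \cdot \frac{1}{688} + 484 \left(- \frac{1}{360}\right)\right) 4 = \left(\frac{551}{688} - \frac{121}{90}\right) 4 = \left(- \frac{16829}{30960}\right) 4 = - \frac{16829}{7740}$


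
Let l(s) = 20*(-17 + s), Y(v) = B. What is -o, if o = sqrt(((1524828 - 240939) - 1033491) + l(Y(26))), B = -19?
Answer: -3*sqrt(27742) ≈ -499.68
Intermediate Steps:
Y(v) = -19
l(s) = -340 + 20*s
o = 3*sqrt(27742) (o = sqrt(((1524828 - 240939) - 1033491) + (-340 + 20*(-19))) = sqrt((1283889 - 1033491) + (-340 - 380)) = sqrt(250398 - 720) = sqrt(249678) = 3*sqrt(27742) ≈ 499.68)
-o = -3*sqrt(27742)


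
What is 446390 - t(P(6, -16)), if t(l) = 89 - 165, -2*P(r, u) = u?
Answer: 446466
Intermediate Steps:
P(r, u) = -u/2
t(l) = -76
446390 - t(P(6, -16)) = 446390 - 1*(-76) = 446390 + 76 = 446466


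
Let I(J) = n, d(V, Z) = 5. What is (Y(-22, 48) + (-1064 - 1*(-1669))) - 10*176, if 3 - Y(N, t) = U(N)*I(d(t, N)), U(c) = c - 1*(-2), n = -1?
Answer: -1172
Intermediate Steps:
U(c) = 2 + c (U(c) = c + 2 = 2 + c)
I(J) = -1
Y(N, t) = 5 + N (Y(N, t) = 3 - (2 + N)*(-1) = 3 - (-2 - N) = 3 + (2 + N) = 5 + N)
(Y(-22, 48) + (-1064 - 1*(-1669))) - 10*176 = ((5 - 22) + (-1064 - 1*(-1669))) - 10*176 = (-17 + (-1064 + 1669)) - 1760 = (-17 + 605) - 1760 = 588 - 1760 = -1172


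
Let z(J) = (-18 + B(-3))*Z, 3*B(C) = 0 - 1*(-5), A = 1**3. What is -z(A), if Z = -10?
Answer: -490/3 ≈ -163.33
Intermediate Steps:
A = 1
B(C) = 5/3 (B(C) = (0 - 1*(-5))/3 = (0 + 5)/3 = (1/3)*5 = 5/3)
z(J) = 490/3 (z(J) = (-18 + 5/3)*(-10) = -49/3*(-10) = 490/3)
-z(A) = -1*490/3 = -490/3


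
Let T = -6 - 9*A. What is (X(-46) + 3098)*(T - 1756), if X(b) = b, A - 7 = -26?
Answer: -4855732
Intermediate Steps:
A = -19 (A = 7 - 26 = -19)
T = 165 (T = -6 - 9*(-19) = -6 + 171 = 165)
(X(-46) + 3098)*(T - 1756) = (-46 + 3098)*(165 - 1756) = 3052*(-1591) = -4855732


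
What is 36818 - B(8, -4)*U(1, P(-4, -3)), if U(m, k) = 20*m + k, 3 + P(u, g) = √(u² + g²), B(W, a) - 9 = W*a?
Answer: 37324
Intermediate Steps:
B(W, a) = 9 + W*a
P(u, g) = -3 + √(g² + u²) (P(u, g) = -3 + √(u² + g²) = -3 + √(g² + u²))
U(m, k) = k + 20*m
36818 - B(8, -4)*U(1, P(-4, -3)) = 36818 - (9 + 8*(-4))*((-3 + √((-3)² + (-4)²)) + 20*1) = 36818 - (9 - 32)*((-3 + √(9 + 16)) + 20) = 36818 - (-23)*((-3 + √25) + 20) = 36818 - (-23)*((-3 + 5) + 20) = 36818 - (-23)*(2 + 20) = 36818 - (-23)*22 = 36818 - 1*(-506) = 36818 + 506 = 37324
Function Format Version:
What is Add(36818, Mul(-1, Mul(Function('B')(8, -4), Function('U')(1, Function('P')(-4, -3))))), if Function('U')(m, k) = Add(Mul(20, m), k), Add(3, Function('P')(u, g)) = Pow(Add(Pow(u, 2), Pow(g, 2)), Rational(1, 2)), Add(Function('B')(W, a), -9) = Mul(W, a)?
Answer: 37324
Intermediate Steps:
Function('B')(W, a) = Add(9, Mul(W, a))
Function('P')(u, g) = Add(-3, Pow(Add(Pow(g, 2), Pow(u, 2)), Rational(1, 2))) (Function('P')(u, g) = Add(-3, Pow(Add(Pow(u, 2), Pow(g, 2)), Rational(1, 2))) = Add(-3, Pow(Add(Pow(g, 2), Pow(u, 2)), Rational(1, 2))))
Function('U')(m, k) = Add(k, Mul(20, m))
Add(36818, Mul(-1, Mul(Function('B')(8, -4), Function('U')(1, Function('P')(-4, -3))))) = Add(36818, Mul(-1, Mul(Add(9, Mul(8, -4)), Add(Add(-3, Pow(Add(Pow(-3, 2), Pow(-4, 2)), Rational(1, 2))), Mul(20, 1))))) = Add(36818, Mul(-1, Mul(Add(9, -32), Add(Add(-3, Pow(Add(9, 16), Rational(1, 2))), 20)))) = Add(36818, Mul(-1, Mul(-23, Add(Add(-3, Pow(25, Rational(1, 2))), 20)))) = Add(36818, Mul(-1, Mul(-23, Add(Add(-3, 5), 20)))) = Add(36818, Mul(-1, Mul(-23, Add(2, 20)))) = Add(36818, Mul(-1, Mul(-23, 22))) = Add(36818, Mul(-1, -506)) = Add(36818, 506) = 37324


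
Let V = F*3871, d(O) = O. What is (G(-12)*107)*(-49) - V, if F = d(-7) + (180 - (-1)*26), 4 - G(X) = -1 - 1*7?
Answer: -833245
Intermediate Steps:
G(X) = 12 (G(X) = 4 - (-1 - 1*7) = 4 - (-1 - 7) = 4 - 1*(-8) = 4 + 8 = 12)
F = 199 (F = -7 + (180 - (-1)*26) = -7 + (180 - 1*(-26)) = -7 + (180 + 26) = -7 + 206 = 199)
V = 770329 (V = 199*3871 = 770329)
(G(-12)*107)*(-49) - V = (12*107)*(-49) - 1*770329 = 1284*(-49) - 770329 = -62916 - 770329 = -833245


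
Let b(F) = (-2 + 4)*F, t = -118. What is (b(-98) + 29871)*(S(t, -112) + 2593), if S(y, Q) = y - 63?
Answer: 71576100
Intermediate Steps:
b(F) = 2*F
S(y, Q) = -63 + y
(b(-98) + 29871)*(S(t, -112) + 2593) = (2*(-98) + 29871)*((-63 - 118) + 2593) = (-196 + 29871)*(-181 + 2593) = 29675*2412 = 71576100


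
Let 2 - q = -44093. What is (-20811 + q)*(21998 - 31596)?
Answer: -223479832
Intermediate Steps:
q = 44095 (q = 2 - 1*(-44093) = 2 + 44093 = 44095)
(-20811 + q)*(21998 - 31596) = (-20811 + 44095)*(21998 - 31596) = 23284*(-9598) = -223479832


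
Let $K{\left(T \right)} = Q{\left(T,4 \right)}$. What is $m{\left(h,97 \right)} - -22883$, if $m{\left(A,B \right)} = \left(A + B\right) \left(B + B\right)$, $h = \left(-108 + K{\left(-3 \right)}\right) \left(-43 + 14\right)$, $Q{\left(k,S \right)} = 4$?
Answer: $626805$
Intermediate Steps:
$K{\left(T \right)} = 4$
$h = 3016$ ($h = \left(-108 + 4\right) \left(-43 + 14\right) = \left(-104\right) \left(-29\right) = 3016$)
$m{\left(A,B \right)} = 2 B \left(A + B\right)$ ($m{\left(A,B \right)} = \left(A + B\right) 2 B = 2 B \left(A + B\right)$)
$m{\left(h,97 \right)} - -22883 = 2 \cdot 97 \left(3016 + 97\right) - -22883 = 2 \cdot 97 \cdot 3113 + 22883 = 603922 + 22883 = 626805$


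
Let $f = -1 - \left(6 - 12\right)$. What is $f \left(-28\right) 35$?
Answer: $-4900$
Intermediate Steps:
$f = 5$ ($f = -1 - \left(6 - 12\right) = -1 - -6 = -1 + 6 = 5$)
$f \left(-28\right) 35 = 5 \left(-28\right) 35 = \left(-140\right) 35 = -4900$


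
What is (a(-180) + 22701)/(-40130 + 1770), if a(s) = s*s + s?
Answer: -54921/38360 ≈ -1.4317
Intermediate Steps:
a(s) = s + s² (a(s) = s² + s = s + s²)
(a(-180) + 22701)/(-40130 + 1770) = (-180*(1 - 180) + 22701)/(-40130 + 1770) = (-180*(-179) + 22701)/(-38360) = (32220 + 22701)*(-1/38360) = 54921*(-1/38360) = -54921/38360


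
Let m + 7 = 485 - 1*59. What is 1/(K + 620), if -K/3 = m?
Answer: -1/637 ≈ -0.0015699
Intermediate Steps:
m = 419 (m = -7 + (485 - 1*59) = -7 + (485 - 59) = -7 + 426 = 419)
K = -1257 (K = -3*419 = -1257)
1/(K + 620) = 1/(-1257 + 620) = 1/(-637) = -1/637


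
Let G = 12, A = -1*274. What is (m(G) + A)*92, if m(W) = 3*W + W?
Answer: -20792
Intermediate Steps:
A = -274
m(W) = 4*W
(m(G) + A)*92 = (4*12 - 274)*92 = (48 - 274)*92 = -226*92 = -20792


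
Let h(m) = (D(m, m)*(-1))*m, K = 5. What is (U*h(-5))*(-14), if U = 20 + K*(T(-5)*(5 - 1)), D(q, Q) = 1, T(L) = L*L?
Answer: -36400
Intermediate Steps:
T(L) = L²
h(m) = -m (h(m) = (1*(-1))*m = -m)
U = 520 (U = 20 + 5*((-5)²*(5 - 1)) = 20 + 5*(25*4) = 20 + 5*100 = 20 + 500 = 520)
(U*h(-5))*(-14) = (520*(-1*(-5)))*(-14) = (520*5)*(-14) = 2600*(-14) = -36400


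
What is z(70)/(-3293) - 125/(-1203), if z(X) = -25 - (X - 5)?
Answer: 519895/3961479 ≈ 0.13124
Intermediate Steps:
z(X) = -20 - X (z(X) = -25 - (-5 + X) = -25 + (5 - X) = -20 - X)
z(70)/(-3293) - 125/(-1203) = (-20 - 1*70)/(-3293) - 125/(-1203) = (-20 - 70)*(-1/3293) - 125*(-1/1203) = -90*(-1/3293) + 125/1203 = 90/3293 + 125/1203 = 519895/3961479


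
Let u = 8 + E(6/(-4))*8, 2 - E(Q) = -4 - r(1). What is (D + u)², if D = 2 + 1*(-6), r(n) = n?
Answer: 3600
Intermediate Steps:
E(Q) = 7 (E(Q) = 2 - (-4 - 1*1) = 2 - (-4 - 1) = 2 - 1*(-5) = 2 + 5 = 7)
D = -4 (D = 2 - 6 = -4)
u = 64 (u = 8 + 7*8 = 8 + 56 = 64)
(D + u)² = (-4 + 64)² = 60² = 3600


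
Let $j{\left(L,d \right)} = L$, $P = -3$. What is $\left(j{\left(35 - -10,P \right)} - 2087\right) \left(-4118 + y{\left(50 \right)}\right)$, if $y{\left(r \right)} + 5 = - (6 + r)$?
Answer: $8533518$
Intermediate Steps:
$y{\left(r \right)} = -11 - r$ ($y{\left(r \right)} = -5 - \left(6 + r\right) = -11 - r$)
$\left(j{\left(35 - -10,P \right)} - 2087\right) \left(-4118 + y{\left(50 \right)}\right) = \left(\left(35 - -10\right) - 2087\right) \left(-4118 - 61\right) = \left(\left(35 + 10\right) - 2087\right) \left(-4118 - 61\right) = \left(45 - 2087\right) \left(-4118 - 61\right) = \left(-2042\right) \left(-4179\right) = 8533518$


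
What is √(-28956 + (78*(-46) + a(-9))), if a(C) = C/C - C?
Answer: I*√32534 ≈ 180.37*I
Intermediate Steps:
a(C) = 1 - C
√(-28956 + (78*(-46) + a(-9))) = √(-28956 + (78*(-46) + (1 - 1*(-9)))) = √(-28956 + (-3588 + (1 + 9))) = √(-28956 + (-3588 + 10)) = √(-28956 - 3578) = √(-32534) = I*√32534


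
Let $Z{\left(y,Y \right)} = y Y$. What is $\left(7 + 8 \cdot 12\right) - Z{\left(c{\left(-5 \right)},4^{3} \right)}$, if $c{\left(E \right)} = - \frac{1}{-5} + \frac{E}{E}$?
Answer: $\frac{131}{5} \approx 26.2$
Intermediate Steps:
$c{\left(E \right)} = \frac{6}{5}$ ($c{\left(E \right)} = \left(-1\right) \left(- \frac{1}{5}\right) + 1 = \frac{1}{5} + 1 = \frac{6}{5}$)
$Z{\left(y,Y \right)} = Y y$
$\left(7 + 8 \cdot 12\right) - Z{\left(c{\left(-5 \right)},4^{3} \right)} = \left(7 + 8 \cdot 12\right) - 4^{3} \cdot \frac{6}{5} = \left(7 + 96\right) - 64 \cdot \frac{6}{5} = 103 - \frac{384}{5} = \frac{131}{5}$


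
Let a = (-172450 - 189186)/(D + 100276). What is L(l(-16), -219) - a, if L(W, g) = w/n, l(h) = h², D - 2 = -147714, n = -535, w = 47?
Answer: -48926188/6344565 ≈ -7.7115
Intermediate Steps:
D = -147712 (D = 2 - 147714 = -147712)
L(W, g) = -47/535 (L(W, g) = 47/(-535) = 47*(-1/535) = -47/535)
a = 90409/11859 (a = (-172450 - 189186)/(-147712 + 100276) = -361636/(-47436) = -361636*(-1/47436) = 90409/11859 ≈ 7.6237)
L(l(-16), -219) - a = -47/535 - 1*90409/11859 = -47/535 - 90409/11859 = -48926188/6344565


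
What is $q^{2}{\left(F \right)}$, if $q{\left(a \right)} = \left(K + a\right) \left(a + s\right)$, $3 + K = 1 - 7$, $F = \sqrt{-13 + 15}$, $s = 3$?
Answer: $697 + 300 \sqrt{2} \approx 1121.3$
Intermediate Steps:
$F = \sqrt{2} \approx 1.4142$
$K = -9$ ($K = -3 + \left(1 - 7\right) = -3 - 6 = -9$)
$q{\left(a \right)} = \left(-9 + a\right) \left(3 + a\right)$ ($q{\left(a \right)} = \left(-9 + a\right) \left(a + 3\right) = \left(-9 + a\right) \left(3 + a\right)$)
$q^{2}{\left(F \right)} = \left(-27 + \left(\sqrt{2}\right)^{2} - 6 \sqrt{2}\right)^{2} = \left(-27 + 2 - 6 \sqrt{2}\right)^{2} = \left(-25 - 6 \sqrt{2}\right)^{2}$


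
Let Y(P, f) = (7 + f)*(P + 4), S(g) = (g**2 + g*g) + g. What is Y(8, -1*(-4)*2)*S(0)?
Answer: 0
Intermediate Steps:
S(g) = g + 2*g**2 (S(g) = (g**2 + g**2) + g = 2*g**2 + g = g + 2*g**2)
Y(P, f) = (4 + P)*(7 + f) (Y(P, f) = (7 + f)*(4 + P) = (4 + P)*(7 + f))
Y(8, -1*(-4)*2)*S(0) = (28 + 4*(-1*(-4)*2) + 7*8 + 8*(-1*(-4)*2))*(0*(1 + 2*0)) = (28 + 4*(4*2) + 56 + 8*(4*2))*(0*(1 + 0)) = (28 + 4*8 + 56 + 8*8)*(0*1) = (28 + 32 + 56 + 64)*0 = 180*0 = 0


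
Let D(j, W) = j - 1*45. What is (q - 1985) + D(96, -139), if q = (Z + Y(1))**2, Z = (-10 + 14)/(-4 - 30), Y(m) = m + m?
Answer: -557902/289 ≈ -1930.5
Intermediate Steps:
Y(m) = 2*m
Z = -2/17 (Z = 4/(-34) = 4*(-1/34) = -2/17 ≈ -0.11765)
D(j, W) = -45 + j (D(j, W) = j - 45 = -45 + j)
q = 1024/289 (q = (-2/17 + 2*1)**2 = (-2/17 + 2)**2 = (32/17)**2 = 1024/289 ≈ 3.5433)
(q - 1985) + D(96, -139) = (1024/289 - 1985) + (-45 + 96) = -572641/289 + 51 = -557902/289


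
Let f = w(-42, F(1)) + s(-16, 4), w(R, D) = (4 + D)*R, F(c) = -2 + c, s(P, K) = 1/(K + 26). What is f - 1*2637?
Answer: -82889/30 ≈ -2763.0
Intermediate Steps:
s(P, K) = 1/(26 + K)
w(R, D) = R*(4 + D)
f = -3779/30 (f = -42*(4 + (-2 + 1)) + 1/(26 + 4) = -42*(4 - 1) + 1/30 = -42*3 + 1/30 = -126 + 1/30 = -3779/30 ≈ -125.97)
f - 1*2637 = -3779/30 - 1*2637 = -3779/30 - 2637 = -82889/30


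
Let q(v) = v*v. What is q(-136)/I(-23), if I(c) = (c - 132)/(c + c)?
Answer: 850816/155 ≈ 5489.1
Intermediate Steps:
I(c) = (-132 + c)/(2*c) (I(c) = (-132 + c)/((2*c)) = (-132 + c)*(1/(2*c)) = (-132 + c)/(2*c))
q(v) = v**2
q(-136)/I(-23) = (-136)**2/(((1/2)*(-132 - 23)/(-23))) = 18496/(((1/2)*(-1/23)*(-155))) = 18496/(155/46) = 18496*(46/155) = 850816/155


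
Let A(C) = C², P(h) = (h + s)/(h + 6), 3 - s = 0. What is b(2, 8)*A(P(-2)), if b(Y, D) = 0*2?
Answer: 0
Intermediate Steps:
s = 3 (s = 3 - 1*0 = 3 + 0 = 3)
P(h) = (3 + h)/(6 + h) (P(h) = (h + 3)/(h + 6) = (3 + h)/(6 + h))
b(Y, D) = 0
b(2, 8)*A(P(-2)) = 0*((3 - 2)/(6 - 2))² = 0*(1/4)² = 0*((¼)*1)² = 0*(¼)² = 0*(1/16) = 0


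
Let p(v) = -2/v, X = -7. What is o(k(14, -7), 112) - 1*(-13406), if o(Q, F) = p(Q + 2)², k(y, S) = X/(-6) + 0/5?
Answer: 4839710/361 ≈ 13406.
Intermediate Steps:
k(y, S) = 7/6 (k(y, S) = -7/(-6) + 0/5 = -7*(-⅙) + 0*(⅕) = 7/6 + 0 = 7/6)
o(Q, F) = 4/(2 + Q)² (o(Q, F) = (-2/(Q + 2))² = (-2/(2 + Q))² = 4/(2 + Q)²)
o(k(14, -7), 112) - 1*(-13406) = 4/(2 + 7/6)² - 1*(-13406) = 4/(19/6)² + 13406 = 4*(36/361) + 13406 = 144/361 + 13406 = 4839710/361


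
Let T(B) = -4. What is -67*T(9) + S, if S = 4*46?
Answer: 452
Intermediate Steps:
S = 184
-67*T(9) + S = -67*(-4) + 184 = 268 + 184 = 452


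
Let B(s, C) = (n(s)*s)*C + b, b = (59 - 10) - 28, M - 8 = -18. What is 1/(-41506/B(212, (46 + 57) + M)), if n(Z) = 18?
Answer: -354909/41506 ≈ -8.5508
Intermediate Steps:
M = -10 (M = 8 - 18 = -10)
b = 21 (b = 49 - 28 = 21)
B(s, C) = 21 + 18*C*s (B(s, C) = (18*s)*C + 21 = 18*C*s + 21 = 21 + 18*C*s)
1/(-41506/B(212, (46 + 57) + M)) = 1/(-41506/(21 + 18*((46 + 57) - 10)*212)) = 1/(-41506/(21 + 18*(103 - 10)*212)) = 1/(-41506/(21 + 18*93*212)) = 1/(-41506/(21 + 354888)) = 1/(-41506/354909) = -354909/41506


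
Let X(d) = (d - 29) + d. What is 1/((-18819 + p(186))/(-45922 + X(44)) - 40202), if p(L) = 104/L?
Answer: -4265259/171470192203 ≈ -2.4875e-5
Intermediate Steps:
X(d) = -29 + 2*d (X(d) = (-29 + d) + d = -29 + 2*d)
1/((-18819 + p(186))/(-45922 + X(44)) - 40202) = 1/((-18819 + 104/186)/(-45922 + (-29 + 2*44)) - 40202) = 1/((-18819 + 104*(1/186))/(-45922 + (-29 + 88)) - 40202) = 1/((-18819 + 52/93)/(-45922 + 59) - 40202) = 1/(-1750115/93/(-45863) - 40202) = 1/(-1750115/93*(-1/45863) - 40202) = 1/(1750115/4265259 - 40202) = 1/(-171470192203/4265259) = -4265259/171470192203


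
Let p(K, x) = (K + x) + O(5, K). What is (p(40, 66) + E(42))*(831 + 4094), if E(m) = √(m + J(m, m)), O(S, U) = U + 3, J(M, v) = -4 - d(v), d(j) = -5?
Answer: 733825 + 4925*√43 ≈ 7.6612e+5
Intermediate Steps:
J(M, v) = 1 (J(M, v) = -4 - 1*(-5) = -4 + 5 = 1)
O(S, U) = 3 + U
p(K, x) = 3 + x + 2*K (p(K, x) = (K + x) + (3 + K) = 3 + x + 2*K)
E(m) = √(1 + m) (E(m) = √(m + 1) = √(1 + m))
(p(40, 66) + E(42))*(831 + 4094) = ((3 + 66 + 2*40) + √(1 + 42))*(831 + 4094) = ((3 + 66 + 80) + √43)*4925 = (149 + √43)*4925 = 733825 + 4925*√43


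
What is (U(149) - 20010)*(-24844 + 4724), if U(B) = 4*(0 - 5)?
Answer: 403003600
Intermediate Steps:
U(B) = -20 (U(B) = 4*(-5) = -20)
(U(149) - 20010)*(-24844 + 4724) = (-20 - 20010)*(-24844 + 4724) = -20030*(-20120) = 403003600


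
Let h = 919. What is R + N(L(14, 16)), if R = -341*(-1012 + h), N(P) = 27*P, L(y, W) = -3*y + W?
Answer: 31011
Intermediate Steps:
L(y, W) = W - 3*y
R = 31713 (R = -341*(-1012 + 919) = -341*(-93) = 31713)
R + N(L(14, 16)) = 31713 + 27*(16 - 3*14) = 31713 + 27*(16 - 42) = 31713 + 27*(-26) = 31713 - 702 = 31011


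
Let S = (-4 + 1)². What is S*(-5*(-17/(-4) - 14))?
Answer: 1755/4 ≈ 438.75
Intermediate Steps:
S = 9 (S = (-3)² = 9)
S*(-5*(-17/(-4) - 14)) = 9*(-5*(-17/(-4) - 14)) = 9*(-5*(-17*(-¼) - 14)) = 9*(-5*(17/4 - 14)) = 9*(-5*(-39/4)) = 9*(195/4) = 1755/4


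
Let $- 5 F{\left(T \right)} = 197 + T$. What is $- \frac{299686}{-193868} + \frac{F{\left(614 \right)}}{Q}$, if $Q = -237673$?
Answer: $\frac{178146790169}{115192972910} \approx 1.5465$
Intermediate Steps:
$F{\left(T \right)} = - \frac{197}{5} - \frac{T}{5}$ ($F{\left(T \right)} = - \frac{197 + T}{5} = - \frac{197}{5} - \frac{T}{5}$)
$- \frac{299686}{-193868} + \frac{F{\left(614 \right)}}{Q} = - \frac{299686}{-193868} + \frac{- \frac{197}{5} - \frac{614}{5}}{-237673} = \left(-299686\right) \left(- \frac{1}{193868}\right) + \left(- \frac{197}{5} - \frac{614}{5}\right) \left(- \frac{1}{237673}\right) = \frac{149843}{96934} - - \frac{811}{1188365} = \frac{149843}{96934} + \frac{811}{1188365} = \frac{178146790169}{115192972910}$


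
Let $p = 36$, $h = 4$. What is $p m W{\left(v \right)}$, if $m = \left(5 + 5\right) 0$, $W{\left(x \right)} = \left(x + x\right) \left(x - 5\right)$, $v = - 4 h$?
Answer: $0$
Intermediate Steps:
$v = -16$ ($v = \left(-4\right) 4 = -16$)
$W{\left(x \right)} = 2 x \left(-5 + x\right)$
$m = 0$ ($m = 10 \cdot 0 = 0$)
$p m W{\left(v \right)} = 36 \cdot 0 \cdot 2 \left(-16\right) \left(-5 - 16\right) = 0 \cdot 2 \left(-16\right) \left(-21\right) = 0 \cdot 672 = 0$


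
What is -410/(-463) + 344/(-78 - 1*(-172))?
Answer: 98906/21761 ≈ 4.5451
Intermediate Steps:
-410/(-463) + 344/(-78 - 1*(-172)) = -410*(-1/463) + 344/(-78 + 172) = 410/463 + 344/94 = 410/463 + 344*(1/94) = 410/463 + 172/47 = 98906/21761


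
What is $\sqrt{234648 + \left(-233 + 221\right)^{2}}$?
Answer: $6 \sqrt{6522} \approx 484.55$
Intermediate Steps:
$\sqrt{234648 + \left(-233 + 221\right)^{2}} = \sqrt{234648 + \left(-12\right)^{2}} = \sqrt{234648 + 144} = \sqrt{234792} = 6 \sqrt{6522}$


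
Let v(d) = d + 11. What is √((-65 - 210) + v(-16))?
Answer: 2*I*√70 ≈ 16.733*I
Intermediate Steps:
v(d) = 11 + d
√((-65 - 210) + v(-16)) = √((-65 - 210) + (11 - 16)) = √(-275 - 5) = √(-280) = 2*I*√70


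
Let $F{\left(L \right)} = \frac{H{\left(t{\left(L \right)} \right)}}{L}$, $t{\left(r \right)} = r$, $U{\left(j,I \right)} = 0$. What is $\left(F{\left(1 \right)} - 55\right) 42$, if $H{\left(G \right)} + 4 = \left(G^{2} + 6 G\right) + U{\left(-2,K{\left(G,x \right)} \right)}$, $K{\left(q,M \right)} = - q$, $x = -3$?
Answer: $-2184$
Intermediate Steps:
$H{\left(G \right)} = -4 + G^{2} + 6 G$ ($H{\left(G \right)} = -4 + \left(\left(G^{2} + 6 G\right) + 0\right) = -4 + \left(G^{2} + 6 G\right) = -4 + G^{2} + 6 G$)
$F{\left(L \right)} = \frac{-4 + L^{2} + 6 L}{L}$
$\left(F{\left(1 \right)} - 55\right) 42 = \left(\left(6 + 1 - \frac{4}{1}\right) - 55\right) 42 = \left(\left(6 + 1 - 4\right) - 55\right) 42 = \left(3 - 55\right) 42 = \left(-52\right) 42 = -2184$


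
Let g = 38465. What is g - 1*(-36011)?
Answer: 74476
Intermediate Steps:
g - 1*(-36011) = 38465 - 1*(-36011) = 38465 + 36011 = 74476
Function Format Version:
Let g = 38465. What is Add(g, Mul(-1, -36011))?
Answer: 74476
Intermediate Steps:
Add(g, Mul(-1, -36011)) = Add(38465, Mul(-1, -36011)) = Add(38465, 36011) = 74476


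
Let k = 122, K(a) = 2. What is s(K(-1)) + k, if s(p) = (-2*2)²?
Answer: 138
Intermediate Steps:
s(p) = 16 (s(p) = (-4)² = 16)
s(K(-1)) + k = 16 + 122 = 138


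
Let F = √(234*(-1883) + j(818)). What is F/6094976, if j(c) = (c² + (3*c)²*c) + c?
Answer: 9*√3801173/1523744 ≈ 0.011516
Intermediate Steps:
j(c) = c + c² + 9*c³ (j(c) = (c² + (9*c²)*c) + c = (c² + 9*c³) + c = c + c² + 9*c³)
F = 36*√3801173 (F = √(234*(-1883) + 818*(1 + 818 + 9*818²)) = √(-440622 + 818*(1 + 818 + 9*669124)) = √(-440622 + 818*(1 + 818 + 6022116)) = √(-440622 + 818*6022935) = √(-440622 + 4926760830) = √4926320208 = 36*√3801173 ≈ 70188.)
F/6094976 = (36*√3801173)/6094976 = (36*√3801173)*(1/6094976) = 9*√3801173/1523744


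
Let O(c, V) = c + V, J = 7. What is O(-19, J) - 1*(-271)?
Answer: 259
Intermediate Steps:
O(c, V) = V + c
O(-19, J) - 1*(-271) = (7 - 19) - 1*(-271) = -12 + 271 = 259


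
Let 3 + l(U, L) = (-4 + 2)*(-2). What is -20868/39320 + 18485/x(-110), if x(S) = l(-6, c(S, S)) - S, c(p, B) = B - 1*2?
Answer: 181128463/1091130 ≈ 166.00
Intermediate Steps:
c(p, B) = -2 + B (c(p, B) = B - 2 = -2 + B)
l(U, L) = 1 (l(U, L) = -3 + (-4 + 2)*(-2) = -3 - 2*(-2) = -3 + 4 = 1)
x(S) = 1 - S
-20868/39320 + 18485/x(-110) = -20868/39320 + 18485/(1 - 1*(-110)) = -20868*1/39320 + 18485/(1 + 110) = -5217/9830 + 18485/111 = 181128463/1091130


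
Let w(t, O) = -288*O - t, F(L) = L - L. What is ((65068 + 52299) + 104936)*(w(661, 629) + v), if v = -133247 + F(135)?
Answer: -70038783180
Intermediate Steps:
F(L) = 0
w(t, O) = -t - 288*O
v = -133247 (v = -133247 + 0 = -133247)
((65068 + 52299) + 104936)*(w(661, 629) + v) = ((65068 + 52299) + 104936)*((-1*661 - 288*629) - 133247) = (117367 + 104936)*((-661 - 181152) - 133247) = 222303*(-181813 - 133247) = 222303*(-315060) = -70038783180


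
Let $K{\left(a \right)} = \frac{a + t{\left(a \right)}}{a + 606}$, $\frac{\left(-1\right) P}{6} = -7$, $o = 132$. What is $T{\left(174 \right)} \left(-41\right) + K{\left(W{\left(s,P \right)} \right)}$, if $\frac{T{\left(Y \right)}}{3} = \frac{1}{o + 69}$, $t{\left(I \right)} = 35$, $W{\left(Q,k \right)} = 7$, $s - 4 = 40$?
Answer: $- \frac{22319}{41071} \approx -0.54342$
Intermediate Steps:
$s = 44$ ($s = 4 + 40 = 44$)
$P = 42$ ($P = \left(-6\right) \left(-7\right) = 42$)
$T{\left(Y \right)} = \frac{1}{67}$ ($T{\left(Y \right)} = \frac{3}{132 + 69} = \frac{3}{201} = 3 \cdot \frac{1}{201} = \frac{1}{67}$)
$K{\left(a \right)} = \frac{35 + a}{606 + a}$ ($K{\left(a \right)} = \frac{a + 35}{a + 606} = \frac{35 + a}{606 + a}$)
$T{\left(174 \right)} \left(-41\right) + K{\left(W{\left(s,P \right)} \right)} = \frac{1}{67} \left(-41\right) + \frac{35 + 7}{606 + 7} = - \frac{41}{67} + \frac{1}{613} \cdot 42 = - \frac{41}{67} + \frac{42}{613} = - \frac{22319}{41071}$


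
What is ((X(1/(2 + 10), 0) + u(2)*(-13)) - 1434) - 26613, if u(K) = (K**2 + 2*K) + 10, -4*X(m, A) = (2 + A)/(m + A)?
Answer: -28287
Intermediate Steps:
X(m, A) = -(2 + A)/(4*(A + m)) (X(m, A) = -(2 + A)/(4*(m + A)) = -(2 + A)/(4*(A + m)))
u(K) = 10 + K**2 + 2*K
((X(1/(2 + 10), 0) + u(2)*(-13)) - 1434) - 26613 = (((-2 - 1*0)/(4*(0 + 1/(2 + 10))) + (10 + 2**2 + 2*2)*(-13)) - 1434) - 26613 = (((-2 + 0)/(4*(0 + 1/12)) + (10 + 4 + 4)*(-13)) - 1434) - 26613 = (((1/4)*(-2)/(0 + 1/12) + 18*(-13)) - 1434) - 26613 = (((1/4)*(-2)/(1/12) - 234) - 1434) - 26613 = (((1/4)*12*(-2) - 234) - 1434) - 26613 = ((-6 - 234) - 1434) - 26613 = (-240 - 1434) - 26613 = -1674 - 26613 = -28287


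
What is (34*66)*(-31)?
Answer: -69564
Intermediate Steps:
(34*66)*(-31) = 2244*(-31) = -69564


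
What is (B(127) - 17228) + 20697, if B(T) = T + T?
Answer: 3723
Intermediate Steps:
B(T) = 2*T
(B(127) - 17228) + 20697 = (2*127 - 17228) + 20697 = (254 - 17228) + 20697 = -16974 + 20697 = 3723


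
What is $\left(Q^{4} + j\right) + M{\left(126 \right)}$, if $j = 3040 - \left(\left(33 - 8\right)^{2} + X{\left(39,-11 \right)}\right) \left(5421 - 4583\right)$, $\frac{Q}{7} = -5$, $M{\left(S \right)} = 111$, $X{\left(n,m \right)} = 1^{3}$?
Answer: $979188$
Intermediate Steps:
$X{\left(n,m \right)} = 1$
$Q = -35$ ($Q = 7 \left(-5\right) = -35$)
$j = -521548$ ($j = 3040 - \left(\left(33 - 8\right)^{2} + 1\right) \left(5421 - 4583\right) = 3040 - \left(25^{2} + 1\right) 838 = 3040 - \left(625 + 1\right) 838 = 3040 - 626 \cdot 838 = 3040 - 524588 = -521548$)
$\left(Q^{4} + j\right) + M{\left(126 \right)} = \left(\left(-35\right)^{4} - 521548\right) + 111 = \left(1500625 - 521548\right) + 111 = 979077 + 111 = 979188$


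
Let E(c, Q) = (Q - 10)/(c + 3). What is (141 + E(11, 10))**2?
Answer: 19881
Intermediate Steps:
E(c, Q) = (-10 + Q)/(3 + c)
(141 + E(11, 10))**2 = (141 + (-10 + 10)/(3 + 11))**2 = (141 + 0/14)**2 = (141 + (1/14)*0)**2 = (141 + 0)**2 = 141**2 = 19881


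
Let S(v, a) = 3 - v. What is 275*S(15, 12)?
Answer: -3300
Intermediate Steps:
275*S(15, 12) = 275*(3 - 1*15) = 275*(3 - 15) = 275*(-12) = -3300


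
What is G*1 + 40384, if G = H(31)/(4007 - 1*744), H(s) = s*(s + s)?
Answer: 131774914/3263 ≈ 40385.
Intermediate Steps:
H(s) = 2*s² (H(s) = s*(2*s) = 2*s²)
G = 1922/3263 (G = (2*31²)/(4007 - 1*744) = (2*961)/(4007 - 744) = 1922/3263 ≈ 0.58903)
G*1 + 40384 = (1922/3263)*1 + 40384 = 1922/3263 + 40384 = 131774914/3263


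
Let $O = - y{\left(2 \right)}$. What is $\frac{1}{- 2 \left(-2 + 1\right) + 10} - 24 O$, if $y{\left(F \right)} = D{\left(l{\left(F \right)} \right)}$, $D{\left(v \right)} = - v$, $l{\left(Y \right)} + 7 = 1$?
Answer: $\frac{1729}{12} \approx 144.08$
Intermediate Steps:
$l{\left(Y \right)} = -6$ ($l{\left(Y \right)} = -7 + 1 = -6$)
$y{\left(F \right)} = 6$ ($y{\left(F \right)} = \left(-1\right) \left(-6\right) = 6$)
$O = -6$ ($O = \left(-1\right) 6 = -6$)
$\frac{1}{- 2 \left(-2 + 1\right) + 10} - 24 O = \frac{1}{- 2 \left(-2 + 1\right) + 10} - -144 = \frac{1}{\left(-2\right) \left(-1\right) + 10} + 144 = \frac{1}{2 + 10} + 144 = \frac{1}{12} + 144 = \frac{1729}{12}$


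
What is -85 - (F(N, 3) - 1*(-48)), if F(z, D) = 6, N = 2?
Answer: -139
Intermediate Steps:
-85 - (F(N, 3) - 1*(-48)) = -85 - (6 - 1*(-48)) = -85 - (6 + 48) = -85 - 1*54 = -85 - 54 = -139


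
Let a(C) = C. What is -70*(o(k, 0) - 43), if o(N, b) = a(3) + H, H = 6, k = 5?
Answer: 2380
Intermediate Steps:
o(N, b) = 9 (o(N, b) = 3 + 6 = 9)
-70*(o(k, 0) - 43) = -70*(9 - 43) = -70*(-34) = 2380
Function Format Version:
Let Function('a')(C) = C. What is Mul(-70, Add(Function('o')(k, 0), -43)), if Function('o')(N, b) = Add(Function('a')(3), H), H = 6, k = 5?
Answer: 2380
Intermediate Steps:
Function('o')(N, b) = 9 (Function('o')(N, b) = Add(3, 6) = 9)
Mul(-70, Add(Function('o')(k, 0), -43)) = Mul(-70, Add(9, -43)) = Mul(-70, -34) = 2380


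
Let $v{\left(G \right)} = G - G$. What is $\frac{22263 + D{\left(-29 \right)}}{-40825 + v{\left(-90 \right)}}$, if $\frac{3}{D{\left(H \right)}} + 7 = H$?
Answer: $- \frac{53431}{97980} \approx -0.54533$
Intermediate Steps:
$D{\left(H \right)} = \frac{3}{-7 + H}$
$v{\left(G \right)} = 0$
$\frac{22263 + D{\left(-29 \right)}}{-40825 + v{\left(-90 \right)}} = \frac{22263 + \frac{3}{-7 - 29}}{-40825 + 0} = \frac{22263 + \frac{3}{-36}}{-40825} = \left(22263 + 3 \left(- \frac{1}{36}\right)\right) \left(- \frac{1}{40825}\right) = \left(22263 - \frac{1}{12}\right) \left(- \frac{1}{40825}\right) = \frac{267155}{12} \left(- \frac{1}{40825}\right) = - \frac{53431}{97980}$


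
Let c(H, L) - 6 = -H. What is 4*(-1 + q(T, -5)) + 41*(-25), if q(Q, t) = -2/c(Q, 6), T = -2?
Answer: -1030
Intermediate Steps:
c(H, L) = 6 - H
q(Q, t) = -2/(6 - Q)
4*(-1 + q(T, -5)) + 41*(-25) = 4*(-1 + 2/(-6 - 2)) + 41*(-25) = 4*(-1 + 2/(-8)) - 1025 = 4*(-1 + 2*(-⅛)) - 1025 = 4*(-1 - ¼) - 1025 = 4*(-5/4) - 1025 = -5 - 1025 = -1030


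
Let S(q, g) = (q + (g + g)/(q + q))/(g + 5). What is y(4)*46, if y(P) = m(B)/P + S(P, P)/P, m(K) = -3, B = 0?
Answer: -253/9 ≈ -28.111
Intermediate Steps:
S(q, g) = (q + g/q)/(5 + g) (S(q, g) = (q + (2*g)/((2*q)))/(5 + g) = (q + (2*g)*(1/(2*q)))/(5 + g) = (q + g/q)/(5 + g))
y(P) = -3/P + (P + P²)/(P²*(5 + P)) (y(P) = -3/P + ((P + P²)/(P*(5 + P)))/P = -3/P + (P + P²)/(P²*(5 + P)))
y(4)*46 = (2*(-7 - 1*4)/(4*(5 + 4)))*46 = (2*(¼)*(-7 - 4)/9)*46 = (2*(¼)*(⅑)*(-11))*46 = -11/18*46 = -253/9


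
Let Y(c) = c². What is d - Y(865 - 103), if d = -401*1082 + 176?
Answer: -1014350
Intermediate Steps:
d = -433706 (d = -433882 + 176 = -433706)
d - Y(865 - 103) = -433706 - (865 - 103)² = -433706 - 1*762² = -433706 - 1*580644 = -433706 - 580644 = -1014350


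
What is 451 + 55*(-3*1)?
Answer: 286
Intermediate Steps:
451 + 55*(-3*1) = 451 + 55*(-3) = 451 - 165 = 286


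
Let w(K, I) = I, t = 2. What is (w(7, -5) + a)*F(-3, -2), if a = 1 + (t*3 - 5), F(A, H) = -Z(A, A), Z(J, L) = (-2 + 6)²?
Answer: 48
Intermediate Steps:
Z(J, L) = 16 (Z(J, L) = 4² = 16)
F(A, H) = -16 (F(A, H) = -1*16 = -16)
a = 2 (a = 1 + (2*3 - 5) = 1 + (6 - 5) = 1 + 1 = 2)
(w(7, -5) + a)*F(-3, -2) = (-5 + 2)*(-16) = -3*(-16) = 48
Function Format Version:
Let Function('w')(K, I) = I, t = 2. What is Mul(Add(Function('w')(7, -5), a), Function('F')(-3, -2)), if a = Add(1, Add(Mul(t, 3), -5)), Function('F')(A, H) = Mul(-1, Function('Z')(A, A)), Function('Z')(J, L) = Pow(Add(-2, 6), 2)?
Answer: 48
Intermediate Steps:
Function('Z')(J, L) = 16 (Function('Z')(J, L) = Pow(4, 2) = 16)
Function('F')(A, H) = -16 (Function('F')(A, H) = Mul(-1, 16) = -16)
a = 2 (a = Add(1, Add(Mul(2, 3), -5)) = Add(1, Add(6, -5)) = Add(1, 1) = 2)
Mul(Add(Function('w')(7, -5), a), Function('F')(-3, -2)) = Mul(Add(-5, 2), -16) = Mul(-3, -16) = 48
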